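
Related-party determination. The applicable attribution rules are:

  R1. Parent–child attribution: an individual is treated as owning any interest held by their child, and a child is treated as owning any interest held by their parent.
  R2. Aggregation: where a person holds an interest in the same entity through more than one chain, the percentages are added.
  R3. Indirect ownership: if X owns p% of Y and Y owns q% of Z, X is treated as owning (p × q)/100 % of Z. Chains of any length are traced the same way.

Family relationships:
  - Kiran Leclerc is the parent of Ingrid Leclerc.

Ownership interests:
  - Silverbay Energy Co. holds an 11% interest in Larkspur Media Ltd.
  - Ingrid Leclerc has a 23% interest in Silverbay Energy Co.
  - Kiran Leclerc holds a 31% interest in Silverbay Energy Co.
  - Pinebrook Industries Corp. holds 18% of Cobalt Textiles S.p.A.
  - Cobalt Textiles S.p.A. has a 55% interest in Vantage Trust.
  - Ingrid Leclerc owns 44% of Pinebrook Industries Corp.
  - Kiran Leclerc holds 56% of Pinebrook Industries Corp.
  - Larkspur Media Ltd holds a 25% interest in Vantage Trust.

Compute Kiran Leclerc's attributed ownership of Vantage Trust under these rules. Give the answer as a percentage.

11.385%

By parent–child attribution (R1), Kiran Leclerc is treated as also owning Ingrid Leclerc's interest in Pinebrook Industries Corp, giving 56% + 44% = 100%.
By parent–child attribution (R1), Kiran Leclerc is treated as also owning Ingrid Leclerc's interest in Silverbay Energy Co, giving 31% + 23% = 54%.
Chain via Pinebrook Industries Corp. → Cobalt Textiles S.p.A. (R3): 100% × 18% × 55% = 9.9% of Vantage Trust.
Chain via Silverbay Energy Co. → Larkspur Media Ltd (R3): 54% × 11% × 25% = 1.485% of Vantage Trust.
Aggregating (R2): 9.9% + 1.485% = 11.385%.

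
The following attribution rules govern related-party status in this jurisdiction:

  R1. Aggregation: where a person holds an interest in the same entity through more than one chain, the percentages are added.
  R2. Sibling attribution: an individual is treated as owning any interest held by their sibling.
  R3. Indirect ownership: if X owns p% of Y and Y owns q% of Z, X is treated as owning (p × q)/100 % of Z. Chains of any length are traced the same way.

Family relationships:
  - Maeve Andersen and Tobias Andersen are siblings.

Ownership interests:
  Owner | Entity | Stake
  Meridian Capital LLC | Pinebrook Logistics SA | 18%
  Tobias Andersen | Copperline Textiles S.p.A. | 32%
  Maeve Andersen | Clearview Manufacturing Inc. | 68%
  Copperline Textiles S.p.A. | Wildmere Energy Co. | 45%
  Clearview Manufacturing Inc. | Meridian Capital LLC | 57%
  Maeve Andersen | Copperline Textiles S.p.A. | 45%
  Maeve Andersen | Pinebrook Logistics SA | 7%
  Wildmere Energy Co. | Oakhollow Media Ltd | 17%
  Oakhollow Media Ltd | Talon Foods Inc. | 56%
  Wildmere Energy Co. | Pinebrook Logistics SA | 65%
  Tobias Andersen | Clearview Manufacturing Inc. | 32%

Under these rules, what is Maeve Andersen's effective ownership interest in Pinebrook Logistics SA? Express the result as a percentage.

By sibling attribution (R2), Maeve Andersen is treated as also owning Tobias Andersen's interest in Copperline Textiles S.p.A, giving 45% + 32% = 77%.
By sibling attribution (R2), Maeve Andersen is treated as also owning Tobias Andersen's interest in Clearview Manufacturing Inc, giving 68% + 32% = 100%.
Chain via Copperline Textiles S.p.A. → Wildmere Energy Co. (R3): 77% × 45% × 65% = 22.5225% of Pinebrook Logistics SA.
Chain via Clearview Manufacturing Inc. → Meridian Capital LLC (R3): 100% × 57% × 18% = 10.26% of Pinebrook Logistics SA.
Direct interest in Pinebrook Logistics SA: 7%.
Aggregating (R1): 22.5225% + 10.26% + 7% = 39.7825%.

39.7825%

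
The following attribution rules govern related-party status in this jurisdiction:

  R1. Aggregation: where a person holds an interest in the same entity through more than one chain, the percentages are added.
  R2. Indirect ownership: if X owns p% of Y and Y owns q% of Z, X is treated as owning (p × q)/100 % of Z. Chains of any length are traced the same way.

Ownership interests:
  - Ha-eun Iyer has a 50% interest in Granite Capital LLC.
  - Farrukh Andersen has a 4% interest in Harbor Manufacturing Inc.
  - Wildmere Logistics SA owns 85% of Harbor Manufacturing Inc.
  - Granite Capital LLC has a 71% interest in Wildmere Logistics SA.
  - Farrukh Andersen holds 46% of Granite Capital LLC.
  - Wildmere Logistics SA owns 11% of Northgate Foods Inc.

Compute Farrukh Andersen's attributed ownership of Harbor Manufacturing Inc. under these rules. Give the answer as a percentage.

Chain via Granite Capital LLC → Wildmere Logistics SA (R2): 46% × 71% × 85% = 27.761% of Harbor Manufacturing Inc.
Direct interest in Harbor Manufacturing Inc: 4%.
Aggregating (R1): 27.761% + 4% = 31.761%.

31.761%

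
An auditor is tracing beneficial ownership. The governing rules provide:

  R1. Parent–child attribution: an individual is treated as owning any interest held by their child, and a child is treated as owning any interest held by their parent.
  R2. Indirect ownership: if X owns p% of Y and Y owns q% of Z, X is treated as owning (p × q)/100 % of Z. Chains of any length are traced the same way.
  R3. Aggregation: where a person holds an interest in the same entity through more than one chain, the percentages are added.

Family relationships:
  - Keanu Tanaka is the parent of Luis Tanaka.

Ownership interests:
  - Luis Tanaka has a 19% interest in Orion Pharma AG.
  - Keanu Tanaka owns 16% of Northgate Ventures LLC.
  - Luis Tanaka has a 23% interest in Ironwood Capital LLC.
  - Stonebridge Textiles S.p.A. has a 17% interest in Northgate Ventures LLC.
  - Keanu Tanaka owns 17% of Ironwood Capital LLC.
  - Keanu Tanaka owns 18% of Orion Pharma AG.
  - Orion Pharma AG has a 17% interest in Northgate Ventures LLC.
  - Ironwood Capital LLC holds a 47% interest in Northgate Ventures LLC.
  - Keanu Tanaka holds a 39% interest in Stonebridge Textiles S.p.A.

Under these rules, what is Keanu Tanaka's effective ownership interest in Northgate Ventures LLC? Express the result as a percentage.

47.72%

By parent–child attribution (R1), Keanu Tanaka is treated as also owning Luis Tanaka's interest in Orion Pharma AG, giving 18% + 19% = 37%.
By parent–child attribution (R1), Keanu Tanaka is treated as also owning Luis Tanaka's interest in Ironwood Capital LLC, giving 17% + 23% = 40%.
Chain via Orion Pharma AG (R2): 37% × 17% = 6.29% of Northgate Ventures LLC.
Chain via Ironwood Capital LLC (R2): 40% × 47% = 18.8% of Northgate Ventures LLC.
Chain via Stonebridge Textiles S.p.A. (R2): 39% × 17% = 6.63% of Northgate Ventures LLC.
Direct interest in Northgate Ventures LLC: 16%.
Aggregating (R3): 6.29% + 18.8% + 6.63% + 16% = 47.72%.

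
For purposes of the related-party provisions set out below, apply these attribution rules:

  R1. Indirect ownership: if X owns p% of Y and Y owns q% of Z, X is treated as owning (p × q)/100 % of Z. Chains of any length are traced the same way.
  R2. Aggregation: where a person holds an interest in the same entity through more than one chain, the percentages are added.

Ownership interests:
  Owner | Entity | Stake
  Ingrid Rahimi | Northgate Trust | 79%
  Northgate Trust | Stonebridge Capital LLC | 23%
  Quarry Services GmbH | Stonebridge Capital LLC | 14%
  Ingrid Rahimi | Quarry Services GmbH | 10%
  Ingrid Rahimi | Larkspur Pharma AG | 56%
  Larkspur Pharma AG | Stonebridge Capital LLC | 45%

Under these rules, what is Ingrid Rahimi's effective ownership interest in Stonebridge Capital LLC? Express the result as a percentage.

44.77%

Chain via Quarry Services GmbH (R1): 10% × 14% = 1.4% of Stonebridge Capital LLC.
Chain via Northgate Trust (R1): 79% × 23% = 18.17% of Stonebridge Capital LLC.
Chain via Larkspur Pharma AG (R1): 56% × 45% = 25.2% of Stonebridge Capital LLC.
Aggregating (R2): 1.4% + 18.17% + 25.2% = 44.77%.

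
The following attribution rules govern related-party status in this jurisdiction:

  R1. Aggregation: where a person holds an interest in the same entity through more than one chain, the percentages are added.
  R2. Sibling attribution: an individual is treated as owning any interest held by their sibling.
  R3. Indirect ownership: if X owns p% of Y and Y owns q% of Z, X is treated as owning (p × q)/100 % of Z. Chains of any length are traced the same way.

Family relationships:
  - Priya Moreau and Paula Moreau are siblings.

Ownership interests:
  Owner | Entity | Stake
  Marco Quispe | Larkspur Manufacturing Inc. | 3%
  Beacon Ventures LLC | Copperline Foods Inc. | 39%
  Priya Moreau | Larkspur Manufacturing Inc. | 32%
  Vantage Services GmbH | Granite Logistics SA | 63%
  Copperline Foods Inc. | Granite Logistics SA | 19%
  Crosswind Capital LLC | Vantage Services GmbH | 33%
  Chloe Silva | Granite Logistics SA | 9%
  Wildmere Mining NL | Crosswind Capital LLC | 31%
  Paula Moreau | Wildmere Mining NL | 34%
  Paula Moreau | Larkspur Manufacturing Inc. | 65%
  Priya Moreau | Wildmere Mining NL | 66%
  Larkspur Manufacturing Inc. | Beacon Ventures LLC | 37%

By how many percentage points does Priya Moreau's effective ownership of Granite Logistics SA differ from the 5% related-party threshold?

By sibling attribution (R2), Priya Moreau is treated as also owning Paula Moreau's interest in Wildmere Mining NL, giving 66% + 34% = 100%.
By sibling attribution (R2), Priya Moreau is treated as also owning Paula Moreau's interest in Larkspur Manufacturing Inc, giving 32% + 65% = 97%.
Chain via Wildmere Mining NL → Crosswind Capital LLC → Vantage Services GmbH (R3): 100% × 31% × 33% × 63% = 6.4449% of Granite Logistics SA.
Chain via Larkspur Manufacturing Inc. → Beacon Ventures LLC → Copperline Foods Inc. (R3): 97% × 37% × 39% × 19% = 2.659449% of Granite Logistics SA.
Aggregating (R1): 6.4449% + 2.659449% = 9.104349%.
9.104349% exceeds the 5% threshold by 4.104349 percentage points.

4.104349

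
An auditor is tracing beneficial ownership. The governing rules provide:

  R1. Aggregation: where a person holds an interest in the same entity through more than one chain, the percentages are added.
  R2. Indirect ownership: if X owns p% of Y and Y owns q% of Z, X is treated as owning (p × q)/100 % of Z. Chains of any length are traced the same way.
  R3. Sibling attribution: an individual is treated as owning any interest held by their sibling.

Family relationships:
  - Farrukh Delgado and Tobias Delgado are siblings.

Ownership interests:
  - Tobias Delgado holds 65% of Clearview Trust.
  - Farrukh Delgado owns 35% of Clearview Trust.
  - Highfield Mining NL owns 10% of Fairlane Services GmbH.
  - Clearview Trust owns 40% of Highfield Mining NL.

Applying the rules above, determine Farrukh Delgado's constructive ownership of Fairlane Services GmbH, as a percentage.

By sibling attribution (R3), Farrukh Delgado is treated as also owning Tobias Delgado's interest in Clearview Trust, giving 35% + 65% = 100%.
Chain via Clearview Trust → Highfield Mining NL (R2): 100% × 40% × 10% = 4% of Fairlane Services GmbH.

4%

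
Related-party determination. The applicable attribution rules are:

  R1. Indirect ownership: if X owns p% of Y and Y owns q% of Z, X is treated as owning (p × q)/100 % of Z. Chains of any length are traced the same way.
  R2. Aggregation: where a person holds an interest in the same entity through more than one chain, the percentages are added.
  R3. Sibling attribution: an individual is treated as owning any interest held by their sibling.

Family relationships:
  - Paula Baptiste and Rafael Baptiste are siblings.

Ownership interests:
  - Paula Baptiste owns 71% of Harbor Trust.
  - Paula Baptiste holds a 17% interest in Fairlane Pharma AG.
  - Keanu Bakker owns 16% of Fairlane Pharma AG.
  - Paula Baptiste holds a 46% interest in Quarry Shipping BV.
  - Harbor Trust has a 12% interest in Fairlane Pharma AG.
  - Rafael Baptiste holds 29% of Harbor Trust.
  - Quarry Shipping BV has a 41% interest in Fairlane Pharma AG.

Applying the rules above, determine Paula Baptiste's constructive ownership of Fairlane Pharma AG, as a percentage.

By sibling attribution (R3), Paula Baptiste is treated as also owning Rafael Baptiste's interest in Harbor Trust, giving 71% + 29% = 100%.
Chain via Quarry Shipping BV (R1): 46% × 41% = 18.86% of Fairlane Pharma AG.
Chain via Harbor Trust (R1): 100% × 12% = 12% of Fairlane Pharma AG.
Direct interest in Fairlane Pharma AG: 17%.
Aggregating (R2): 18.86% + 12% + 17% = 47.86%.

47.86%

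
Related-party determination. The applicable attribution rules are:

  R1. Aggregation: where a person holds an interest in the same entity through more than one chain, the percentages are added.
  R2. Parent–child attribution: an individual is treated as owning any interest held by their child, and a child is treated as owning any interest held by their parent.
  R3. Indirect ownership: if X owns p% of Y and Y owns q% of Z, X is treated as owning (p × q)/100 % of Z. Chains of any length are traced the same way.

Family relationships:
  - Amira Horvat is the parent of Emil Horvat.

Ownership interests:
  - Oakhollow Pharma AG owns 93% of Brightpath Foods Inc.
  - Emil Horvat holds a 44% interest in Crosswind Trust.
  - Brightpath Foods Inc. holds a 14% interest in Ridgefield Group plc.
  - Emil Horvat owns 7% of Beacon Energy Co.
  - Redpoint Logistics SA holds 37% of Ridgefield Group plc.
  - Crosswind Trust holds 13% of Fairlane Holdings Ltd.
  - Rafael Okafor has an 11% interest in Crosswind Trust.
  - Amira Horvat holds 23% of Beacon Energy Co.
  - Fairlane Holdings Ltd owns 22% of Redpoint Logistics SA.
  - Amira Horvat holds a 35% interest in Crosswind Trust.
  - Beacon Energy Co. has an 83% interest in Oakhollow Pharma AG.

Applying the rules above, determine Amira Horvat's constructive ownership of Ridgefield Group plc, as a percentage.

4.077958%

By parent–child attribution (R2), Amira Horvat is treated as also owning Emil Horvat's interest in Crosswind Trust, giving 35% + 44% = 79%.
By parent–child attribution (R2), Amira Horvat is treated as also owning Emil Horvat's interest in Beacon Energy Co, giving 23% + 7% = 30%.
Chain via Crosswind Trust → Fairlane Holdings Ltd → Redpoint Logistics SA (R3): 79% × 13% × 22% × 37% = 0.835978% of Ridgefield Group plc.
Chain via Beacon Energy Co. → Oakhollow Pharma AG → Brightpath Foods Inc. (R3): 30% × 83% × 93% × 14% = 3.24198% of Ridgefield Group plc.
Aggregating (R1): 0.835978% + 3.24198% = 4.077958%.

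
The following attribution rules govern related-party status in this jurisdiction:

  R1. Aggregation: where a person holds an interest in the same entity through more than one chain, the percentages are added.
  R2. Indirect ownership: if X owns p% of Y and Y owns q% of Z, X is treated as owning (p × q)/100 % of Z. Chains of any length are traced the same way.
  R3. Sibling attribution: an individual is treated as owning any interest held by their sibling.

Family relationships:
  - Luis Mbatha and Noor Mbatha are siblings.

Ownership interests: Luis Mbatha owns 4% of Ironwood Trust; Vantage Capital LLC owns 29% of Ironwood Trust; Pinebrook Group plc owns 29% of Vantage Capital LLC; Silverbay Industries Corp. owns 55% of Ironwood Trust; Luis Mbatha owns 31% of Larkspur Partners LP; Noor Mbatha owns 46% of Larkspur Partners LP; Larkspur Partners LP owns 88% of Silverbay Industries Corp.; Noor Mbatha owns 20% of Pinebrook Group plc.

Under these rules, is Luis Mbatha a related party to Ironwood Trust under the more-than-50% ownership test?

By sibling attribution (R3), Luis Mbatha is treated as also owning Noor Mbatha's interest in Larkspur Partners LP, giving 31% + 46% = 77%.
By sibling attribution (R3), Luis Mbatha is treated as owning Noor Mbatha's 20% interest in Pinebrook Group plc.
Chain via Larkspur Partners LP → Silverbay Industries Corp. (R2): 77% × 88% × 55% = 37.268% of Ironwood Trust.
Direct interest in Ironwood Trust: 4%.
Chain via Pinebrook Group plc → Vantage Capital LLC (R2): 20% × 29% × 29% = 1.682% of Ironwood Trust.
Aggregating (R1): 37.268% + 4% + 1.682% = 42.95%.
42.95% does not exceed the 50% threshold, so Luis is not a related party to Ironwood Trust.

No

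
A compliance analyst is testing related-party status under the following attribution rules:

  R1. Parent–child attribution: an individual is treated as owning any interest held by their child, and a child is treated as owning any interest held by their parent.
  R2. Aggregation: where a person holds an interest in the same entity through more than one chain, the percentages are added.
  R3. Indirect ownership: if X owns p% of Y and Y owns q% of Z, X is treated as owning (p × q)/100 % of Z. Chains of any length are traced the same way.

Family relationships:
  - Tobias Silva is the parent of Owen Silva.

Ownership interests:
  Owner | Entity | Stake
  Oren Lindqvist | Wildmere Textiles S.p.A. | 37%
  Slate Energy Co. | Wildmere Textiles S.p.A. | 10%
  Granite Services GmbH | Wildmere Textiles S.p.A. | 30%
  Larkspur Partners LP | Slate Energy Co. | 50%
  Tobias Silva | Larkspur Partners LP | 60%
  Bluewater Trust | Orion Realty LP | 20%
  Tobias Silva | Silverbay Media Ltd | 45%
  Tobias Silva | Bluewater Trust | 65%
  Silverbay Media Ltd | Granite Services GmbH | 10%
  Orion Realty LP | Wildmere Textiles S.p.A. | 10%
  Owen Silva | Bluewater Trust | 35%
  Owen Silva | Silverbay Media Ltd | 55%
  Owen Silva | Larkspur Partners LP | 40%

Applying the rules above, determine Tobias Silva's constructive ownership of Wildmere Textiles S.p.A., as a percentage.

10%

By parent–child attribution (R1), Tobias Silva is treated as also owning Owen Silva's interest in Larkspur Partners LP, giving 60% + 40% = 100%.
By parent–child attribution (R1), Tobias Silva is treated as also owning Owen Silva's interest in Silverbay Media Ltd, giving 45% + 55% = 100%.
By parent–child attribution (R1), Tobias Silva is treated as also owning Owen Silva's interest in Bluewater Trust, giving 65% + 35% = 100%.
Chain via Larkspur Partners LP → Slate Energy Co. (R3): 100% × 50% × 10% = 5% of Wildmere Textiles S.p.A.
Chain via Silverbay Media Ltd → Granite Services GmbH (R3): 100% × 10% × 30% = 3% of Wildmere Textiles S.p.A.
Chain via Bluewater Trust → Orion Realty LP (R3): 100% × 20% × 10% = 2% of Wildmere Textiles S.p.A.
Aggregating (R2): 5% + 3% + 2% = 10%.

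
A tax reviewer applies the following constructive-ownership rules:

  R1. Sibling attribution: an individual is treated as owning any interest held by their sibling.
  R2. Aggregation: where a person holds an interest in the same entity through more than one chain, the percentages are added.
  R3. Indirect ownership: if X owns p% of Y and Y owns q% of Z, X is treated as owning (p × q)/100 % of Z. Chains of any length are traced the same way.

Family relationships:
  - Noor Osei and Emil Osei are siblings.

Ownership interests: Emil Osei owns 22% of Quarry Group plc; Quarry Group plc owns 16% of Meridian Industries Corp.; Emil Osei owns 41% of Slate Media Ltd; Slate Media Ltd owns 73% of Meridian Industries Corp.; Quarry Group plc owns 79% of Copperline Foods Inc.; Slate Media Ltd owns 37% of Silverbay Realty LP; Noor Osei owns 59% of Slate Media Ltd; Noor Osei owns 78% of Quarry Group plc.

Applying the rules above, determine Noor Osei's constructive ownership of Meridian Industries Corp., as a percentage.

89%

By sibling attribution (R1), Noor Osei is treated as also owning Emil Osei's interest in Quarry Group plc, giving 78% + 22% = 100%.
By sibling attribution (R1), Noor Osei is treated as also owning Emil Osei's interest in Slate Media Ltd, giving 59% + 41% = 100%.
Chain via Quarry Group plc (R3): 100% × 16% = 16% of Meridian Industries Corp.
Chain via Slate Media Ltd (R3): 100% × 73% = 73% of Meridian Industries Corp.
Aggregating (R2): 16% + 73% = 89%.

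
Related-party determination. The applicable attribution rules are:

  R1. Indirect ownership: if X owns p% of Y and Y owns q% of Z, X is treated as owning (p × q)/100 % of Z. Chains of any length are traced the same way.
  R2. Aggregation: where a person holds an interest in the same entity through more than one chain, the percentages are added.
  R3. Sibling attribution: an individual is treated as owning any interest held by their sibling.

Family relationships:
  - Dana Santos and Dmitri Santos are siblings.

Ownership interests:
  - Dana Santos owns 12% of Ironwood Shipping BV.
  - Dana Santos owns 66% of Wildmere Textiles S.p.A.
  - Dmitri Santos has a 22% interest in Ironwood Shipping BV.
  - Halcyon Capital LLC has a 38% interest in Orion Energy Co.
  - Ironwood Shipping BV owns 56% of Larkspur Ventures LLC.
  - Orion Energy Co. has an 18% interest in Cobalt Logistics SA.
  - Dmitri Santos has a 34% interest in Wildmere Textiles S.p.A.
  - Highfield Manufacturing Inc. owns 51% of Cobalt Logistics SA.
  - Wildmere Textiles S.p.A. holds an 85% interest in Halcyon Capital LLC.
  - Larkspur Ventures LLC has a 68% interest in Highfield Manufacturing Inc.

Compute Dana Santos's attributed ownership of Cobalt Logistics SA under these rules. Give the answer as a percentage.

By sibling attribution (R3), Dana Santos is treated as also owning Dmitri Santos's interest in Wildmere Textiles S.p.A, giving 66% + 34% = 100%.
By sibling attribution (R3), Dana Santos is treated as also owning Dmitri Santos's interest in Ironwood Shipping BV, giving 12% + 22% = 34%.
Chain via Wildmere Textiles S.p.A. → Halcyon Capital LLC → Orion Energy Co. (R1): 100% × 85% × 38% × 18% = 5.814% of Cobalt Logistics SA.
Chain via Ironwood Shipping BV → Larkspur Ventures LLC → Highfield Manufacturing Inc. (R1): 34% × 56% × 68% × 51% = 6.603072% of Cobalt Logistics SA.
Aggregating (R2): 5.814% + 6.603072% = 12.417072%.

12.417072%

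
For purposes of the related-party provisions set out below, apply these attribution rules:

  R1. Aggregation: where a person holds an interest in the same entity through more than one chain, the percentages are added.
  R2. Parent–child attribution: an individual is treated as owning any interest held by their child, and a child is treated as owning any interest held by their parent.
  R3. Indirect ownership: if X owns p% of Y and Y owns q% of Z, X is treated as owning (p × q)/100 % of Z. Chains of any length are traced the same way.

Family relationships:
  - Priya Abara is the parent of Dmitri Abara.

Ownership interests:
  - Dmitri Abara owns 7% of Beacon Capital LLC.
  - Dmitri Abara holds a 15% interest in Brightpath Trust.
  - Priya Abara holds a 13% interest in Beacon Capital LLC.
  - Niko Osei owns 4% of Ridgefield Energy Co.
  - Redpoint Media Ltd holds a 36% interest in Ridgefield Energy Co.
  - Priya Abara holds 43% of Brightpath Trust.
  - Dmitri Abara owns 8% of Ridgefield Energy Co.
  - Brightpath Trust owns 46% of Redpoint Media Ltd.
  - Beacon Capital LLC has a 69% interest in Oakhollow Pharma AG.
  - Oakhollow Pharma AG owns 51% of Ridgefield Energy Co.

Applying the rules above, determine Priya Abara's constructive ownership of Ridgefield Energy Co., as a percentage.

By parent–child attribution (R2), Priya Abara is treated as also owning Dmitri Abara's interest in Beacon Capital LLC, giving 13% + 7% = 20%.
By parent–child attribution (R2), Priya Abara is treated as also owning Dmitri Abara's interest in Brightpath Trust, giving 43% + 15% = 58%.
By parent–child attribution (R2), Priya Abara is treated as owning Dmitri Abara's 8% interest in Ridgefield Energy Co.
Chain via Beacon Capital LLC → Oakhollow Pharma AG (R3): 20% × 69% × 51% = 7.038% of Ridgefield Energy Co.
Chain via Brightpath Trust → Redpoint Media Ltd (R3): 58% × 46% × 36% = 9.6048% of Ridgefield Energy Co.
Direct interest in Ridgefield Energy Co: 8%.
Aggregating (R1): 7.038% + 9.6048% + 8% = 24.6428%.

24.6428%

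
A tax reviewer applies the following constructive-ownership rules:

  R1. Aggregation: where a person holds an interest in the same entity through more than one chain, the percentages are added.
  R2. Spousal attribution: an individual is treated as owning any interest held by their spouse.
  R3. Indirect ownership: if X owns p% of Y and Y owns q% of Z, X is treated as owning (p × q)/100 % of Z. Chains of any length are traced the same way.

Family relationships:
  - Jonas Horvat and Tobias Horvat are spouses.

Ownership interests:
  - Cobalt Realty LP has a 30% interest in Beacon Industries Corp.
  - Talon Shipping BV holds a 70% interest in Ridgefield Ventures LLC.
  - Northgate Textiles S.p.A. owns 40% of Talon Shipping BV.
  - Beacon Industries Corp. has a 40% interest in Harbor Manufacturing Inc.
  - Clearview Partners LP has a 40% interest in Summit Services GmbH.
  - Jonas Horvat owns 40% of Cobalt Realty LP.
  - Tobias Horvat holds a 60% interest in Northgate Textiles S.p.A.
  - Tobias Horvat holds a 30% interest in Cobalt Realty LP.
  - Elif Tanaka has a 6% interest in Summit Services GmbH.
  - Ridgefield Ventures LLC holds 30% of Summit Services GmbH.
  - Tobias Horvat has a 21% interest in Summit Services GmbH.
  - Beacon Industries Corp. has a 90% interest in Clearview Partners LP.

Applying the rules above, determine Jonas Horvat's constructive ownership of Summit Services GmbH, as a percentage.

By spousal attribution (R2), Jonas Horvat is treated as also owning Tobias Horvat's interest in Cobalt Realty LP, giving 40% + 30% = 70%.
By spousal attribution (R2), Jonas Horvat is treated as owning Tobias Horvat's 60% interest in Northgate Textiles S.p.A.
By spousal attribution (R2), Jonas Horvat is treated as owning Tobias Horvat's 21% interest in Summit Services GmbH.
Chain via Cobalt Realty LP → Beacon Industries Corp. → Clearview Partners LP (R3): 70% × 30% × 90% × 40% = 7.56% of Summit Services GmbH.
Chain via Northgate Textiles S.p.A. → Talon Shipping BV → Ridgefield Ventures LLC (R3): 60% × 40% × 70% × 30% = 5.04% of Summit Services GmbH.
Direct interest in Summit Services GmbH: 21%.
Aggregating (R1): 7.56% + 5.04% + 21% = 33.6%.

33.6%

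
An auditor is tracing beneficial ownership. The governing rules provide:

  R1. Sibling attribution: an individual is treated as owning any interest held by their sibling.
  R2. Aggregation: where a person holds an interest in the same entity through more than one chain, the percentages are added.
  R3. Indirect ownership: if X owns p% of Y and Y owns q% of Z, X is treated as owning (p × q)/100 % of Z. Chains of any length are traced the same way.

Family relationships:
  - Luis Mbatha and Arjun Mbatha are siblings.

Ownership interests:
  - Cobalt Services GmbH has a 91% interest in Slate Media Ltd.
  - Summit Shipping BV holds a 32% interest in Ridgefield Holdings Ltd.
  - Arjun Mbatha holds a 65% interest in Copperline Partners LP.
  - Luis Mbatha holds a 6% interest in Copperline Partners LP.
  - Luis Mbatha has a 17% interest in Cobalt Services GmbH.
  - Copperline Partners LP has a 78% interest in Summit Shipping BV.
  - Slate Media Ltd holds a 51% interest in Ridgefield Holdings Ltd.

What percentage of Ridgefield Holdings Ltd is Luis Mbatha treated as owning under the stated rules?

By sibling attribution (R1), Luis Mbatha is treated as also owning Arjun Mbatha's interest in Copperline Partners LP, giving 6% + 65% = 71%.
Chain via Copperline Partners LP → Summit Shipping BV (R3): 71% × 78% × 32% = 17.7216% of Ridgefield Holdings Ltd.
Chain via Cobalt Services GmbH → Slate Media Ltd (R3): 17% × 91% × 51% = 7.8897% of Ridgefield Holdings Ltd.
Aggregating (R2): 17.7216% + 7.8897% = 25.6113%.

25.6113%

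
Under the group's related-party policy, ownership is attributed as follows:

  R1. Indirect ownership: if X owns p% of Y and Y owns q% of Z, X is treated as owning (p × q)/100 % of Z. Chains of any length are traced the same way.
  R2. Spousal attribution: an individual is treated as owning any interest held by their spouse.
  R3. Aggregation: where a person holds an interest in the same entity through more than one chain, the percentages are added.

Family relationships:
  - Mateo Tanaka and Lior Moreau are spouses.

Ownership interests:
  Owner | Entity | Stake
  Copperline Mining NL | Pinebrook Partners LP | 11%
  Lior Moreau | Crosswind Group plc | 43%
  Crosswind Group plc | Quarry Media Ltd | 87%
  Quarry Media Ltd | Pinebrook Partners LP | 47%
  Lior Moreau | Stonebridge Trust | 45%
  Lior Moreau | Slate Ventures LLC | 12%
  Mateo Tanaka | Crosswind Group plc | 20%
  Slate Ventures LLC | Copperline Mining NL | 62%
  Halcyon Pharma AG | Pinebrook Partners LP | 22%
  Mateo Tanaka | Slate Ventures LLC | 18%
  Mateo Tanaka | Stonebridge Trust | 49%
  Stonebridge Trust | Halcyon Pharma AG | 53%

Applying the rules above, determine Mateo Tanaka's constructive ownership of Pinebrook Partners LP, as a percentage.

38.7671%

By spousal attribution (R2), Mateo Tanaka is treated as also owning Lior Moreau's interest in Stonebridge Trust, giving 49% + 45% = 94%.
By spousal attribution (R2), Mateo Tanaka is treated as also owning Lior Moreau's interest in Crosswind Group plc, giving 20% + 43% = 63%.
By spousal attribution (R2), Mateo Tanaka is treated as also owning Lior Moreau's interest in Slate Ventures LLC, giving 18% + 12% = 30%.
Chain via Stonebridge Trust → Halcyon Pharma AG (R1): 94% × 53% × 22% = 10.9604% of Pinebrook Partners LP.
Chain via Crosswind Group plc → Quarry Media Ltd (R1): 63% × 87% × 47% = 25.7607% of Pinebrook Partners LP.
Chain via Slate Ventures LLC → Copperline Mining NL (R1): 30% × 62% × 11% = 2.046% of Pinebrook Partners LP.
Aggregating (R3): 10.9604% + 25.7607% + 2.046% = 38.7671%.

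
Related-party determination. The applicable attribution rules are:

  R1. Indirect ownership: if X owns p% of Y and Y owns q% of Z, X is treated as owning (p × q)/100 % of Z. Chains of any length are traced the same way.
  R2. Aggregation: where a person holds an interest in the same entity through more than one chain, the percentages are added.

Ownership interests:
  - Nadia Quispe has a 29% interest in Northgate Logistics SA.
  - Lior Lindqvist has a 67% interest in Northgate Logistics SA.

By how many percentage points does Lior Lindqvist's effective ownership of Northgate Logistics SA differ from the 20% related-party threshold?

Direct interest in Northgate Logistics SA: 67%.
67% exceeds the 20% threshold by 47 percentage points.

47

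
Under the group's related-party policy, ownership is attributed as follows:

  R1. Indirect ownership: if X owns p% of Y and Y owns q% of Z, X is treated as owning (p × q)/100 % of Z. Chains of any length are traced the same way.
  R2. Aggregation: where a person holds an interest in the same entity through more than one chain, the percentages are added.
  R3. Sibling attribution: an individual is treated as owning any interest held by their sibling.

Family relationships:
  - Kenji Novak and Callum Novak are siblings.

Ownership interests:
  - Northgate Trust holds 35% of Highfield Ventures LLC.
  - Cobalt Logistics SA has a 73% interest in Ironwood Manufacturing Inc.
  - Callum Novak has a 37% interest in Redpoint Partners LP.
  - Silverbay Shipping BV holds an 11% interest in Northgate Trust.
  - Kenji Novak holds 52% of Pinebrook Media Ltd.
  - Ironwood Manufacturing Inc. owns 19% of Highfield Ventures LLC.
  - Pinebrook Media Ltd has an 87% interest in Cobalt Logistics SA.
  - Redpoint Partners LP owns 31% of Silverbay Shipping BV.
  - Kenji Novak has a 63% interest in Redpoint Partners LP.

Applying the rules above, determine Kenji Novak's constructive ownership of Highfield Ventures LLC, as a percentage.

7.468288%

By sibling attribution (R3), Kenji Novak is treated as also owning Callum Novak's interest in Redpoint Partners LP, giving 63% + 37% = 100%.
Chain via Pinebrook Media Ltd → Cobalt Logistics SA → Ironwood Manufacturing Inc. (R1): 52% × 87% × 73% × 19% = 6.274788% of Highfield Ventures LLC.
Chain via Redpoint Partners LP → Silverbay Shipping BV → Northgate Trust (R1): 100% × 31% × 11% × 35% = 1.1935% of Highfield Ventures LLC.
Aggregating (R2): 6.274788% + 1.1935% = 7.468288%.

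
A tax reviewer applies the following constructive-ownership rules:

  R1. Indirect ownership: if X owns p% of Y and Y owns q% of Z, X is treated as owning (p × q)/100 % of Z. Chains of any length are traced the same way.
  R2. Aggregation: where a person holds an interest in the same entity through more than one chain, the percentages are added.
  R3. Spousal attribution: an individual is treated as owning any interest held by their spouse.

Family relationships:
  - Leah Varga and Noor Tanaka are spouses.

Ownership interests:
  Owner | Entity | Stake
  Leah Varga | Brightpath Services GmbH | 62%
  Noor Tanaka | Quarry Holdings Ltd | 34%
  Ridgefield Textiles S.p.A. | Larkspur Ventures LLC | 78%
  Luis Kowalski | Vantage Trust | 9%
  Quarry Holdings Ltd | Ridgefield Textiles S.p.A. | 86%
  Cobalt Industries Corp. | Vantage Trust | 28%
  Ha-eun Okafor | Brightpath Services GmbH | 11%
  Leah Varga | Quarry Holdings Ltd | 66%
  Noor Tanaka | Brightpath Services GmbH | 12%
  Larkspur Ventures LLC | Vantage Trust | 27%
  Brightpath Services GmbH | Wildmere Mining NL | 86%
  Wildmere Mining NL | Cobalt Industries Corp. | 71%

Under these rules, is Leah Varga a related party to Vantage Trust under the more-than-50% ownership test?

By spousal attribution (R3), Leah Varga is treated as also owning Noor Tanaka's interest in Quarry Holdings Ltd, giving 66% + 34% = 100%.
By spousal attribution (R3), Leah Varga is treated as also owning Noor Tanaka's interest in Brightpath Services GmbH, giving 62% + 12% = 74%.
Chain via Quarry Holdings Ltd → Ridgefield Textiles S.p.A. → Larkspur Ventures LLC (R1): 100% × 86% × 78% × 27% = 18.1116% of Vantage Trust.
Chain via Brightpath Services GmbH → Wildmere Mining NL → Cobalt Industries Corp. (R1): 74% × 86% × 71% × 28% = 12.651632% of Vantage Trust.
Aggregating (R2): 18.1116% + 12.651632% = 30.763232%.
30.763232% does not exceed the 50% threshold, so Leah is not a related party to Vantage Trust.

No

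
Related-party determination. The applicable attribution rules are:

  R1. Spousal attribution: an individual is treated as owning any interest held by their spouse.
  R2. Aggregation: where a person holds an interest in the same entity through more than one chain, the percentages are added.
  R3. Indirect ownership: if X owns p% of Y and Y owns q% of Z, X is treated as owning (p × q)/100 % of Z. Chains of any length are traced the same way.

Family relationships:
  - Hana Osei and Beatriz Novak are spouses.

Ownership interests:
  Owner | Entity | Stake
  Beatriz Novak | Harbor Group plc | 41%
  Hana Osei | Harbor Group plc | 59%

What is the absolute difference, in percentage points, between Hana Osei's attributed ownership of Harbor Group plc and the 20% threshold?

80

By spousal attribution (R1), Hana Osei is treated as also owning Beatriz Novak's interest in Harbor Group plc, giving 59% + 41% = 100%.
Direct interest in Harbor Group plc: 100%.
100% exceeds the 20% threshold by 80 percentage points.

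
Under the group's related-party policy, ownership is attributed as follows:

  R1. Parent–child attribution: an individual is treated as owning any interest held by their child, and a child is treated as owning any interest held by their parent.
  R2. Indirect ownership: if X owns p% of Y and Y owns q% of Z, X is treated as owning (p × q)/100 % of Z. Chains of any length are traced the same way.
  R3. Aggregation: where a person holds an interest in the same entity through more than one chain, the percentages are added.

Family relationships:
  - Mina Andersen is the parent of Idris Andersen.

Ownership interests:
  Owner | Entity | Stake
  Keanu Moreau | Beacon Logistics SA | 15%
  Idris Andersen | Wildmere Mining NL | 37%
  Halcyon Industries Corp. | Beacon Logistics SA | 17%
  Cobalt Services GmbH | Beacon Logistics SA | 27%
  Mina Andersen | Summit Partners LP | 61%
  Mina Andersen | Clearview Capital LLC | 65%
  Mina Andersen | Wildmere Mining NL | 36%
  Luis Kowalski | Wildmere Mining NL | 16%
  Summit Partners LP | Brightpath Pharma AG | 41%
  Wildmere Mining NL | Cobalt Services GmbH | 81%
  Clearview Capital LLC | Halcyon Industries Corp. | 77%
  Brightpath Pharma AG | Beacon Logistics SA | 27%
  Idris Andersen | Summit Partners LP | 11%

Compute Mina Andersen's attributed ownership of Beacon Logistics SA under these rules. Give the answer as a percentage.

By parent–child attribution (R1), Mina Andersen is treated as also owning Idris Andersen's interest in Summit Partners LP, giving 61% + 11% = 72%.
By parent–child attribution (R1), Mina Andersen is treated as also owning Idris Andersen's interest in Wildmere Mining NL, giving 36% + 37% = 73%.
Chain via Summit Partners LP → Brightpath Pharma AG (R2): 72% × 41% × 27% = 7.9704% of Beacon Logistics SA.
Chain via Clearview Capital LLC → Halcyon Industries Corp. (R2): 65% × 77% × 17% = 8.5085% of Beacon Logistics SA.
Chain via Wildmere Mining NL → Cobalt Services GmbH (R2): 73% × 81% × 27% = 15.9651% of Beacon Logistics SA.
Aggregating (R3): 7.9704% + 8.5085% + 15.9651% = 32.444%.

32.444%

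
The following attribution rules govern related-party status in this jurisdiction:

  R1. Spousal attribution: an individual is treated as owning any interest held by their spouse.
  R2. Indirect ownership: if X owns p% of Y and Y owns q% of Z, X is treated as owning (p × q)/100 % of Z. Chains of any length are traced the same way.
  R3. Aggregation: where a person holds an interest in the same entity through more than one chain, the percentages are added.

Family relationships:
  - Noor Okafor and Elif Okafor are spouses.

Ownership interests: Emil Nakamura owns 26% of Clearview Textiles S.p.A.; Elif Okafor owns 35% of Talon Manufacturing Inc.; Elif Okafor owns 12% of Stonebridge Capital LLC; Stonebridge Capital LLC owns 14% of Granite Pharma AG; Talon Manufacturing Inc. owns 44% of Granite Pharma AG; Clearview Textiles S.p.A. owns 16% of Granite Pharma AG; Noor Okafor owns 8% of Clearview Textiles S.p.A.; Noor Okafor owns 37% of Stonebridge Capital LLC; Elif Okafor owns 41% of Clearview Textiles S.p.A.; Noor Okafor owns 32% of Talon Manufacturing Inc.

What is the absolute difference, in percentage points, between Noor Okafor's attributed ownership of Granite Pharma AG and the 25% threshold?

19.18

By spousal attribution (R1), Noor Okafor is treated as also owning Elif Okafor's interest in Talon Manufacturing Inc, giving 32% + 35% = 67%.
By spousal attribution (R1), Noor Okafor is treated as also owning Elif Okafor's interest in Stonebridge Capital LLC, giving 37% + 12% = 49%.
By spousal attribution (R1), Noor Okafor is treated as also owning Elif Okafor's interest in Clearview Textiles S.p.A, giving 8% + 41% = 49%.
Chain via Talon Manufacturing Inc. (R2): 67% × 44% = 29.48% of Granite Pharma AG.
Chain via Stonebridge Capital LLC (R2): 49% × 14% = 6.86% of Granite Pharma AG.
Chain via Clearview Textiles S.p.A. (R2): 49% × 16% = 7.84% of Granite Pharma AG.
Aggregating (R3): 29.48% + 6.86% + 7.84% = 44.18%.
44.18% exceeds the 25% threshold by 19.18 percentage points.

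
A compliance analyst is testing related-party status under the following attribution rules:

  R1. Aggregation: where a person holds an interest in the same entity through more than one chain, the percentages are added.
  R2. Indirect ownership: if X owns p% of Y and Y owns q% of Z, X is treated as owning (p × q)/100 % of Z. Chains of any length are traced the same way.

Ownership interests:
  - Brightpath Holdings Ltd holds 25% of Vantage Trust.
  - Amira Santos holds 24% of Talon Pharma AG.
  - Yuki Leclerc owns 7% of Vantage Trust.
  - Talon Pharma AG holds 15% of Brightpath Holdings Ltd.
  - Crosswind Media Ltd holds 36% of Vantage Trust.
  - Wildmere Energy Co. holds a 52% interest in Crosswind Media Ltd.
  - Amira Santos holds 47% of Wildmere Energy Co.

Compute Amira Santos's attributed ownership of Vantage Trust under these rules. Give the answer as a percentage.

Chain via Wildmere Energy Co. → Crosswind Media Ltd (R2): 47% × 52% × 36% = 8.7984% of Vantage Trust.
Chain via Talon Pharma AG → Brightpath Holdings Ltd (R2): 24% × 15% × 25% = 0.9% of Vantage Trust.
Aggregating (R1): 8.7984% + 0.9% = 9.6984%.

9.6984%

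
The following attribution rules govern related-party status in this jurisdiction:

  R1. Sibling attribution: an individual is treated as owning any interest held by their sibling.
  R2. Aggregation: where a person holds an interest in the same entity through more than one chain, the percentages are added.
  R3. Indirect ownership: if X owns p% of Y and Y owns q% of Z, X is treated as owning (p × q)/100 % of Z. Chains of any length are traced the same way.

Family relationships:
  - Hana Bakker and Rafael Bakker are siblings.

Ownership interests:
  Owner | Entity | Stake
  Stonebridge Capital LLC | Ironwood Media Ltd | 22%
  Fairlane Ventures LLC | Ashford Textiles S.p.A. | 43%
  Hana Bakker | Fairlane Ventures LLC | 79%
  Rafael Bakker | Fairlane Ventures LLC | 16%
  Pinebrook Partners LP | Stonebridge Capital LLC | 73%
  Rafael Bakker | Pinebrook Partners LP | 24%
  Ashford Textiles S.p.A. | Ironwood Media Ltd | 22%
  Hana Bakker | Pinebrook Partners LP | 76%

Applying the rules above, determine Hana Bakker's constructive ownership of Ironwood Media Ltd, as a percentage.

25.047%

By sibling attribution (R1), Hana Bakker is treated as also owning Rafael Bakker's interest in Fairlane Ventures LLC, giving 79% + 16% = 95%.
By sibling attribution (R1), Hana Bakker is treated as also owning Rafael Bakker's interest in Pinebrook Partners LP, giving 76% + 24% = 100%.
Chain via Fairlane Ventures LLC → Ashford Textiles S.p.A. (R3): 95% × 43% × 22% = 8.987% of Ironwood Media Ltd.
Chain via Pinebrook Partners LP → Stonebridge Capital LLC (R3): 100% × 73% × 22% = 16.06% of Ironwood Media Ltd.
Aggregating (R2): 8.987% + 16.06% = 25.047%.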